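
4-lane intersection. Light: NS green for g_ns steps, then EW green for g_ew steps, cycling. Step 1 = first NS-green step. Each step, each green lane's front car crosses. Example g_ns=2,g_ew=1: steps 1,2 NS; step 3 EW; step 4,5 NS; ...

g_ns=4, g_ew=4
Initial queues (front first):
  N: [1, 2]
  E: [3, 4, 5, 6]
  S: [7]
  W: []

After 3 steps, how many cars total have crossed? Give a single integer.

Step 1 [NS]: N:car1-GO,E:wait,S:car7-GO,W:wait | queues: N=1 E=4 S=0 W=0
Step 2 [NS]: N:car2-GO,E:wait,S:empty,W:wait | queues: N=0 E=4 S=0 W=0
Step 3 [NS]: N:empty,E:wait,S:empty,W:wait | queues: N=0 E=4 S=0 W=0
Cars crossed by step 3: 3

Answer: 3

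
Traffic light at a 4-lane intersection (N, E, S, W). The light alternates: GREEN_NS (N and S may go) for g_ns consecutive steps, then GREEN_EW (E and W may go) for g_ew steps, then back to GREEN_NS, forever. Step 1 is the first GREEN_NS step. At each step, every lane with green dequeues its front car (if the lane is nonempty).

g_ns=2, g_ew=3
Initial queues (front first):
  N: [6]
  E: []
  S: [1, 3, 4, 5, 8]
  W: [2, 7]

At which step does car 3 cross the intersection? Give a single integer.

Step 1 [NS]: N:car6-GO,E:wait,S:car1-GO,W:wait | queues: N=0 E=0 S=4 W=2
Step 2 [NS]: N:empty,E:wait,S:car3-GO,W:wait | queues: N=0 E=0 S=3 W=2
Step 3 [EW]: N:wait,E:empty,S:wait,W:car2-GO | queues: N=0 E=0 S=3 W=1
Step 4 [EW]: N:wait,E:empty,S:wait,W:car7-GO | queues: N=0 E=0 S=3 W=0
Step 5 [EW]: N:wait,E:empty,S:wait,W:empty | queues: N=0 E=0 S=3 W=0
Step 6 [NS]: N:empty,E:wait,S:car4-GO,W:wait | queues: N=0 E=0 S=2 W=0
Step 7 [NS]: N:empty,E:wait,S:car5-GO,W:wait | queues: N=0 E=0 S=1 W=0
Step 8 [EW]: N:wait,E:empty,S:wait,W:empty | queues: N=0 E=0 S=1 W=0
Step 9 [EW]: N:wait,E:empty,S:wait,W:empty | queues: N=0 E=0 S=1 W=0
Step 10 [EW]: N:wait,E:empty,S:wait,W:empty | queues: N=0 E=0 S=1 W=0
Step 11 [NS]: N:empty,E:wait,S:car8-GO,W:wait | queues: N=0 E=0 S=0 W=0
Car 3 crosses at step 2

2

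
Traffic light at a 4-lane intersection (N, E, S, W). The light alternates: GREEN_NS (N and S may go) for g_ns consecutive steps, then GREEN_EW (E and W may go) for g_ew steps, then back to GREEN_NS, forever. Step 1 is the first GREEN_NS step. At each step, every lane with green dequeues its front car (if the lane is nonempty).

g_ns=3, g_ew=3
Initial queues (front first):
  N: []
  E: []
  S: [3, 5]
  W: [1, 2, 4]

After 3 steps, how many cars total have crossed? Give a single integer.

Step 1 [NS]: N:empty,E:wait,S:car3-GO,W:wait | queues: N=0 E=0 S=1 W=3
Step 2 [NS]: N:empty,E:wait,S:car5-GO,W:wait | queues: N=0 E=0 S=0 W=3
Step 3 [NS]: N:empty,E:wait,S:empty,W:wait | queues: N=0 E=0 S=0 W=3
Cars crossed by step 3: 2

Answer: 2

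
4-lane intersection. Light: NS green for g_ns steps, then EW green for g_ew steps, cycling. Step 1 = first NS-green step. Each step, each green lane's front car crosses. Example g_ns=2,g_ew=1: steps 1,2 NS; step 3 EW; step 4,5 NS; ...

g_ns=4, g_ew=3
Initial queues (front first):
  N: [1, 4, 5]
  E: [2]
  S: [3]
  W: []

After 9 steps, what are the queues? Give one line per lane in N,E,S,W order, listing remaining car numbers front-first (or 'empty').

Step 1 [NS]: N:car1-GO,E:wait,S:car3-GO,W:wait | queues: N=2 E=1 S=0 W=0
Step 2 [NS]: N:car4-GO,E:wait,S:empty,W:wait | queues: N=1 E=1 S=0 W=0
Step 3 [NS]: N:car5-GO,E:wait,S:empty,W:wait | queues: N=0 E=1 S=0 W=0
Step 4 [NS]: N:empty,E:wait,S:empty,W:wait | queues: N=0 E=1 S=0 W=0
Step 5 [EW]: N:wait,E:car2-GO,S:wait,W:empty | queues: N=0 E=0 S=0 W=0

N: empty
E: empty
S: empty
W: empty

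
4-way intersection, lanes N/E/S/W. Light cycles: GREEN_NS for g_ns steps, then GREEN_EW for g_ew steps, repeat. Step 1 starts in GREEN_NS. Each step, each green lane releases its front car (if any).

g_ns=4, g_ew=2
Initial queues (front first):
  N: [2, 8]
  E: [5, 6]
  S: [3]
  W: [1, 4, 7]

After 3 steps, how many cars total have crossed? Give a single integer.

Answer: 3

Derivation:
Step 1 [NS]: N:car2-GO,E:wait,S:car3-GO,W:wait | queues: N=1 E=2 S=0 W=3
Step 2 [NS]: N:car8-GO,E:wait,S:empty,W:wait | queues: N=0 E=2 S=0 W=3
Step 3 [NS]: N:empty,E:wait,S:empty,W:wait | queues: N=0 E=2 S=0 W=3
Cars crossed by step 3: 3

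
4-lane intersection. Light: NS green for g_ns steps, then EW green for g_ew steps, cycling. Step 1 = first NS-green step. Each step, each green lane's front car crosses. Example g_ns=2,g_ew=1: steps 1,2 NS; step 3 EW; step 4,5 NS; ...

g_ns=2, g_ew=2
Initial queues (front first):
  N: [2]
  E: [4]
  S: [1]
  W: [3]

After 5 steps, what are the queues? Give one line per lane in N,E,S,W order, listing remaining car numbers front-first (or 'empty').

Step 1 [NS]: N:car2-GO,E:wait,S:car1-GO,W:wait | queues: N=0 E=1 S=0 W=1
Step 2 [NS]: N:empty,E:wait,S:empty,W:wait | queues: N=0 E=1 S=0 W=1
Step 3 [EW]: N:wait,E:car4-GO,S:wait,W:car3-GO | queues: N=0 E=0 S=0 W=0

N: empty
E: empty
S: empty
W: empty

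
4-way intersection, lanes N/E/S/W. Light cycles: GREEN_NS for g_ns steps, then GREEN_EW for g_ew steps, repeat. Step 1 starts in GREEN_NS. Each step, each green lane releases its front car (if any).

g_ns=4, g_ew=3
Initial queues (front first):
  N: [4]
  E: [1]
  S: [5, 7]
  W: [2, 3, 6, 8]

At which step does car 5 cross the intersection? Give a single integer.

Step 1 [NS]: N:car4-GO,E:wait,S:car5-GO,W:wait | queues: N=0 E=1 S=1 W=4
Step 2 [NS]: N:empty,E:wait,S:car7-GO,W:wait | queues: N=0 E=1 S=0 W=4
Step 3 [NS]: N:empty,E:wait,S:empty,W:wait | queues: N=0 E=1 S=0 W=4
Step 4 [NS]: N:empty,E:wait,S:empty,W:wait | queues: N=0 E=1 S=0 W=4
Step 5 [EW]: N:wait,E:car1-GO,S:wait,W:car2-GO | queues: N=0 E=0 S=0 W=3
Step 6 [EW]: N:wait,E:empty,S:wait,W:car3-GO | queues: N=0 E=0 S=0 W=2
Step 7 [EW]: N:wait,E:empty,S:wait,W:car6-GO | queues: N=0 E=0 S=0 W=1
Step 8 [NS]: N:empty,E:wait,S:empty,W:wait | queues: N=0 E=0 S=0 W=1
Step 9 [NS]: N:empty,E:wait,S:empty,W:wait | queues: N=0 E=0 S=0 W=1
Step 10 [NS]: N:empty,E:wait,S:empty,W:wait | queues: N=0 E=0 S=0 W=1
Step 11 [NS]: N:empty,E:wait,S:empty,W:wait | queues: N=0 E=0 S=0 W=1
Step 12 [EW]: N:wait,E:empty,S:wait,W:car8-GO | queues: N=0 E=0 S=0 W=0
Car 5 crosses at step 1

1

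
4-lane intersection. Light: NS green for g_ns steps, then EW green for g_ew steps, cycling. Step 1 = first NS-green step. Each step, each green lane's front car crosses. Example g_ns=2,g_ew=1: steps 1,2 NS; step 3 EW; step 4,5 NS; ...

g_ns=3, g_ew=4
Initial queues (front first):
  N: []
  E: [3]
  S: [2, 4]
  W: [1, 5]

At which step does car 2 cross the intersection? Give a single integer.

Step 1 [NS]: N:empty,E:wait,S:car2-GO,W:wait | queues: N=0 E=1 S=1 W=2
Step 2 [NS]: N:empty,E:wait,S:car4-GO,W:wait | queues: N=0 E=1 S=0 W=2
Step 3 [NS]: N:empty,E:wait,S:empty,W:wait | queues: N=0 E=1 S=0 W=2
Step 4 [EW]: N:wait,E:car3-GO,S:wait,W:car1-GO | queues: N=0 E=0 S=0 W=1
Step 5 [EW]: N:wait,E:empty,S:wait,W:car5-GO | queues: N=0 E=0 S=0 W=0
Car 2 crosses at step 1

1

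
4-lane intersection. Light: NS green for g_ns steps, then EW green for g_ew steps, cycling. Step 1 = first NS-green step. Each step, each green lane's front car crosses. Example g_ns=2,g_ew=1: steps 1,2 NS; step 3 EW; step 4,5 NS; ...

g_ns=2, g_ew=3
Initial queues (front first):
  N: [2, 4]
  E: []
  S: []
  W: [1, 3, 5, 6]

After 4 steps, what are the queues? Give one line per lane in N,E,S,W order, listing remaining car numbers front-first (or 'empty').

Step 1 [NS]: N:car2-GO,E:wait,S:empty,W:wait | queues: N=1 E=0 S=0 W=4
Step 2 [NS]: N:car4-GO,E:wait,S:empty,W:wait | queues: N=0 E=0 S=0 W=4
Step 3 [EW]: N:wait,E:empty,S:wait,W:car1-GO | queues: N=0 E=0 S=0 W=3
Step 4 [EW]: N:wait,E:empty,S:wait,W:car3-GO | queues: N=0 E=0 S=0 W=2

N: empty
E: empty
S: empty
W: 5 6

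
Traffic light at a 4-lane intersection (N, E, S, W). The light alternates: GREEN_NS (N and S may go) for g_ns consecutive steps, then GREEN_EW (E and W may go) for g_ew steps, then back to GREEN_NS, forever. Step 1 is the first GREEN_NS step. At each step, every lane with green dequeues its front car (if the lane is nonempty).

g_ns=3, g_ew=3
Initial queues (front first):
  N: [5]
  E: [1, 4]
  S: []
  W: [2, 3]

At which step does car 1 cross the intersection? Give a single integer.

Step 1 [NS]: N:car5-GO,E:wait,S:empty,W:wait | queues: N=0 E=2 S=0 W=2
Step 2 [NS]: N:empty,E:wait,S:empty,W:wait | queues: N=0 E=2 S=0 W=2
Step 3 [NS]: N:empty,E:wait,S:empty,W:wait | queues: N=0 E=2 S=0 W=2
Step 4 [EW]: N:wait,E:car1-GO,S:wait,W:car2-GO | queues: N=0 E=1 S=0 W=1
Step 5 [EW]: N:wait,E:car4-GO,S:wait,W:car3-GO | queues: N=0 E=0 S=0 W=0
Car 1 crosses at step 4

4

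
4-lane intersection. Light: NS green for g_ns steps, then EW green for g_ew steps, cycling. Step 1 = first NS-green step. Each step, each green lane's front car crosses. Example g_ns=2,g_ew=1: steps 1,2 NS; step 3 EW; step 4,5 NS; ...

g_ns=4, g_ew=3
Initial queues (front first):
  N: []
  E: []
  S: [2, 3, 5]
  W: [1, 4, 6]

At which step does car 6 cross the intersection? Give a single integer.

Step 1 [NS]: N:empty,E:wait,S:car2-GO,W:wait | queues: N=0 E=0 S=2 W=3
Step 2 [NS]: N:empty,E:wait,S:car3-GO,W:wait | queues: N=0 E=0 S=1 W=3
Step 3 [NS]: N:empty,E:wait,S:car5-GO,W:wait | queues: N=0 E=0 S=0 W=3
Step 4 [NS]: N:empty,E:wait,S:empty,W:wait | queues: N=0 E=0 S=0 W=3
Step 5 [EW]: N:wait,E:empty,S:wait,W:car1-GO | queues: N=0 E=0 S=0 W=2
Step 6 [EW]: N:wait,E:empty,S:wait,W:car4-GO | queues: N=0 E=0 S=0 W=1
Step 7 [EW]: N:wait,E:empty,S:wait,W:car6-GO | queues: N=0 E=0 S=0 W=0
Car 6 crosses at step 7

7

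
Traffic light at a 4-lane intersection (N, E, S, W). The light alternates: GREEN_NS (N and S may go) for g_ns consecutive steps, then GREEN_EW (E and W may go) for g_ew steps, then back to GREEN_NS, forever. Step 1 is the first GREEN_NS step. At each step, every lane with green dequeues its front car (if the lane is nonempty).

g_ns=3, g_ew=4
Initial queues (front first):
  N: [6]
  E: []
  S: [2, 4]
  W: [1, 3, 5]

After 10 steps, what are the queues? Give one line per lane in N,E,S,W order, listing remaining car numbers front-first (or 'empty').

Step 1 [NS]: N:car6-GO,E:wait,S:car2-GO,W:wait | queues: N=0 E=0 S=1 W=3
Step 2 [NS]: N:empty,E:wait,S:car4-GO,W:wait | queues: N=0 E=0 S=0 W=3
Step 3 [NS]: N:empty,E:wait,S:empty,W:wait | queues: N=0 E=0 S=0 W=3
Step 4 [EW]: N:wait,E:empty,S:wait,W:car1-GO | queues: N=0 E=0 S=0 W=2
Step 5 [EW]: N:wait,E:empty,S:wait,W:car3-GO | queues: N=0 E=0 S=0 W=1
Step 6 [EW]: N:wait,E:empty,S:wait,W:car5-GO | queues: N=0 E=0 S=0 W=0

N: empty
E: empty
S: empty
W: empty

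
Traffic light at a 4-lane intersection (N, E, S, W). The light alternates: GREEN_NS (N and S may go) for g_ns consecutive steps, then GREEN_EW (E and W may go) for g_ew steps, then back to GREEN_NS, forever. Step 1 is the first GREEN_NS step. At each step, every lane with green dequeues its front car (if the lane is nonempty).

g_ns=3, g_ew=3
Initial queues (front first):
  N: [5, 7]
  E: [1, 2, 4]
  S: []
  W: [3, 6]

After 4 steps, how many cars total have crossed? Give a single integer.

Step 1 [NS]: N:car5-GO,E:wait,S:empty,W:wait | queues: N=1 E=3 S=0 W=2
Step 2 [NS]: N:car7-GO,E:wait,S:empty,W:wait | queues: N=0 E=3 S=0 W=2
Step 3 [NS]: N:empty,E:wait,S:empty,W:wait | queues: N=0 E=3 S=0 W=2
Step 4 [EW]: N:wait,E:car1-GO,S:wait,W:car3-GO | queues: N=0 E=2 S=0 W=1
Cars crossed by step 4: 4

Answer: 4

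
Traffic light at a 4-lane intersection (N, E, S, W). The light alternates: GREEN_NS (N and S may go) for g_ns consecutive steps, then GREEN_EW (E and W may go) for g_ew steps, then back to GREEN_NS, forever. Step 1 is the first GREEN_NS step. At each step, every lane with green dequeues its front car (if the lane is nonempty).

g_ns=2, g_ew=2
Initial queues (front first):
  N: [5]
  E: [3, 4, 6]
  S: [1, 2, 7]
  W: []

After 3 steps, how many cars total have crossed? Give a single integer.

Step 1 [NS]: N:car5-GO,E:wait,S:car1-GO,W:wait | queues: N=0 E=3 S=2 W=0
Step 2 [NS]: N:empty,E:wait,S:car2-GO,W:wait | queues: N=0 E=3 S=1 W=0
Step 3 [EW]: N:wait,E:car3-GO,S:wait,W:empty | queues: N=0 E=2 S=1 W=0
Cars crossed by step 3: 4

Answer: 4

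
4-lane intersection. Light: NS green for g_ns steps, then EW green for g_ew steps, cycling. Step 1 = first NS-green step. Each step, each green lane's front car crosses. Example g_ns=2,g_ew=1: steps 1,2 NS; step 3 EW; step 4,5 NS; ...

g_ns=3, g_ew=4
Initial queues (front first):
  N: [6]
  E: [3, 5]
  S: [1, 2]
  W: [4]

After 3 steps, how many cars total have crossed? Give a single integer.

Answer: 3

Derivation:
Step 1 [NS]: N:car6-GO,E:wait,S:car1-GO,W:wait | queues: N=0 E=2 S=1 W=1
Step 2 [NS]: N:empty,E:wait,S:car2-GO,W:wait | queues: N=0 E=2 S=0 W=1
Step 3 [NS]: N:empty,E:wait,S:empty,W:wait | queues: N=0 E=2 S=0 W=1
Cars crossed by step 3: 3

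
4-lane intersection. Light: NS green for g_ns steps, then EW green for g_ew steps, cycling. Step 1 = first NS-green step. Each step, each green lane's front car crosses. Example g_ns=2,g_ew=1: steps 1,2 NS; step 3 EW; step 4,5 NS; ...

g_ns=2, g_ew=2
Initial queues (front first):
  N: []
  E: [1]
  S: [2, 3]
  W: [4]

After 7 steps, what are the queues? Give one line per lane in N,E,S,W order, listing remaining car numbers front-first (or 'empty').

Step 1 [NS]: N:empty,E:wait,S:car2-GO,W:wait | queues: N=0 E=1 S=1 W=1
Step 2 [NS]: N:empty,E:wait,S:car3-GO,W:wait | queues: N=0 E=1 S=0 W=1
Step 3 [EW]: N:wait,E:car1-GO,S:wait,W:car4-GO | queues: N=0 E=0 S=0 W=0

N: empty
E: empty
S: empty
W: empty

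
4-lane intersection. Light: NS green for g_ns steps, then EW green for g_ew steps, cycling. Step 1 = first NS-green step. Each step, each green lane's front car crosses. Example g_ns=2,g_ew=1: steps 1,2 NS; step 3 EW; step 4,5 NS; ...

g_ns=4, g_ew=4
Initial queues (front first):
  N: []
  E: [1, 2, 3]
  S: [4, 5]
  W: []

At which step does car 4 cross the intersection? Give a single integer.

Step 1 [NS]: N:empty,E:wait,S:car4-GO,W:wait | queues: N=0 E=3 S=1 W=0
Step 2 [NS]: N:empty,E:wait,S:car5-GO,W:wait | queues: N=0 E=3 S=0 W=0
Step 3 [NS]: N:empty,E:wait,S:empty,W:wait | queues: N=0 E=3 S=0 W=0
Step 4 [NS]: N:empty,E:wait,S:empty,W:wait | queues: N=0 E=3 S=0 W=0
Step 5 [EW]: N:wait,E:car1-GO,S:wait,W:empty | queues: N=0 E=2 S=0 W=0
Step 6 [EW]: N:wait,E:car2-GO,S:wait,W:empty | queues: N=0 E=1 S=0 W=0
Step 7 [EW]: N:wait,E:car3-GO,S:wait,W:empty | queues: N=0 E=0 S=0 W=0
Car 4 crosses at step 1

1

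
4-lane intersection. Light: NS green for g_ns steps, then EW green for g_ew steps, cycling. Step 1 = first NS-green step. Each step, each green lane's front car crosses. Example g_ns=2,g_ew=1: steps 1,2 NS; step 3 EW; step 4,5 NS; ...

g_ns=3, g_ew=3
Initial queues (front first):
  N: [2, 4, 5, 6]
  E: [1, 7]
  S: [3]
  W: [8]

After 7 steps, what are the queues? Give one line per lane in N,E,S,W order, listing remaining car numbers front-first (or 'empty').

Step 1 [NS]: N:car2-GO,E:wait,S:car3-GO,W:wait | queues: N=3 E=2 S=0 W=1
Step 2 [NS]: N:car4-GO,E:wait,S:empty,W:wait | queues: N=2 E=2 S=0 W=1
Step 3 [NS]: N:car5-GO,E:wait,S:empty,W:wait | queues: N=1 E=2 S=0 W=1
Step 4 [EW]: N:wait,E:car1-GO,S:wait,W:car8-GO | queues: N=1 E=1 S=0 W=0
Step 5 [EW]: N:wait,E:car7-GO,S:wait,W:empty | queues: N=1 E=0 S=0 W=0
Step 6 [EW]: N:wait,E:empty,S:wait,W:empty | queues: N=1 E=0 S=0 W=0
Step 7 [NS]: N:car6-GO,E:wait,S:empty,W:wait | queues: N=0 E=0 S=0 W=0

N: empty
E: empty
S: empty
W: empty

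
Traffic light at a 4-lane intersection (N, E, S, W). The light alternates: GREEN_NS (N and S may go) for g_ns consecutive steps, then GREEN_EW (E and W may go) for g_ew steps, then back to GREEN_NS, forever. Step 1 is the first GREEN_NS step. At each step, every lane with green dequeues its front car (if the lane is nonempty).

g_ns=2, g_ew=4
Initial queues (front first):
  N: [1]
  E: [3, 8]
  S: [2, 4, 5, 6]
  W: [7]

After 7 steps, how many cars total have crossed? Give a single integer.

Step 1 [NS]: N:car1-GO,E:wait,S:car2-GO,W:wait | queues: N=0 E=2 S=3 W=1
Step 2 [NS]: N:empty,E:wait,S:car4-GO,W:wait | queues: N=0 E=2 S=2 W=1
Step 3 [EW]: N:wait,E:car3-GO,S:wait,W:car7-GO | queues: N=0 E=1 S=2 W=0
Step 4 [EW]: N:wait,E:car8-GO,S:wait,W:empty | queues: N=0 E=0 S=2 W=0
Step 5 [EW]: N:wait,E:empty,S:wait,W:empty | queues: N=0 E=0 S=2 W=0
Step 6 [EW]: N:wait,E:empty,S:wait,W:empty | queues: N=0 E=0 S=2 W=0
Step 7 [NS]: N:empty,E:wait,S:car5-GO,W:wait | queues: N=0 E=0 S=1 W=0
Cars crossed by step 7: 7

Answer: 7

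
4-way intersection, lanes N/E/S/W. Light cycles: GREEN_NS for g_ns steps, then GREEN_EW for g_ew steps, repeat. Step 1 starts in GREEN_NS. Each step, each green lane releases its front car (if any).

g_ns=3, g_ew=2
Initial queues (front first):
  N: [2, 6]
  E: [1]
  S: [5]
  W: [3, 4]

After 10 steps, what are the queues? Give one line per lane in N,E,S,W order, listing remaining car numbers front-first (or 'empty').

Step 1 [NS]: N:car2-GO,E:wait,S:car5-GO,W:wait | queues: N=1 E=1 S=0 W=2
Step 2 [NS]: N:car6-GO,E:wait,S:empty,W:wait | queues: N=0 E=1 S=0 W=2
Step 3 [NS]: N:empty,E:wait,S:empty,W:wait | queues: N=0 E=1 S=0 W=2
Step 4 [EW]: N:wait,E:car1-GO,S:wait,W:car3-GO | queues: N=0 E=0 S=0 W=1
Step 5 [EW]: N:wait,E:empty,S:wait,W:car4-GO | queues: N=0 E=0 S=0 W=0

N: empty
E: empty
S: empty
W: empty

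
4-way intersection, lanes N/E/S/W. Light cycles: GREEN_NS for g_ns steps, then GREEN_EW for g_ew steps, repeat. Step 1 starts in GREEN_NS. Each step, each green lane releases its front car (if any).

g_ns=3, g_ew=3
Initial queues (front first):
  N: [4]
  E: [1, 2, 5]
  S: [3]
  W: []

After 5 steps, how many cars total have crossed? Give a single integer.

Step 1 [NS]: N:car4-GO,E:wait,S:car3-GO,W:wait | queues: N=0 E=3 S=0 W=0
Step 2 [NS]: N:empty,E:wait,S:empty,W:wait | queues: N=0 E=3 S=0 W=0
Step 3 [NS]: N:empty,E:wait,S:empty,W:wait | queues: N=0 E=3 S=0 W=0
Step 4 [EW]: N:wait,E:car1-GO,S:wait,W:empty | queues: N=0 E=2 S=0 W=0
Step 5 [EW]: N:wait,E:car2-GO,S:wait,W:empty | queues: N=0 E=1 S=0 W=0
Cars crossed by step 5: 4

Answer: 4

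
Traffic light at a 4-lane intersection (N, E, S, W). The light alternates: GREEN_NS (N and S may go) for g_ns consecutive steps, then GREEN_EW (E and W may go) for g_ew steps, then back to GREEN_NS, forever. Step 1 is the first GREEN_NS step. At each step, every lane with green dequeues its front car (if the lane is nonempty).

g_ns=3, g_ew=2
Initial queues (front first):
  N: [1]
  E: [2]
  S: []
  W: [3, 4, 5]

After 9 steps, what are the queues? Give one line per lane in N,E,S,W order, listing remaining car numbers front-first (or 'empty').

Step 1 [NS]: N:car1-GO,E:wait,S:empty,W:wait | queues: N=0 E=1 S=0 W=3
Step 2 [NS]: N:empty,E:wait,S:empty,W:wait | queues: N=0 E=1 S=0 W=3
Step 3 [NS]: N:empty,E:wait,S:empty,W:wait | queues: N=0 E=1 S=0 W=3
Step 4 [EW]: N:wait,E:car2-GO,S:wait,W:car3-GO | queues: N=0 E=0 S=0 W=2
Step 5 [EW]: N:wait,E:empty,S:wait,W:car4-GO | queues: N=0 E=0 S=0 W=1
Step 6 [NS]: N:empty,E:wait,S:empty,W:wait | queues: N=0 E=0 S=0 W=1
Step 7 [NS]: N:empty,E:wait,S:empty,W:wait | queues: N=0 E=0 S=0 W=1
Step 8 [NS]: N:empty,E:wait,S:empty,W:wait | queues: N=0 E=0 S=0 W=1
Step 9 [EW]: N:wait,E:empty,S:wait,W:car5-GO | queues: N=0 E=0 S=0 W=0

N: empty
E: empty
S: empty
W: empty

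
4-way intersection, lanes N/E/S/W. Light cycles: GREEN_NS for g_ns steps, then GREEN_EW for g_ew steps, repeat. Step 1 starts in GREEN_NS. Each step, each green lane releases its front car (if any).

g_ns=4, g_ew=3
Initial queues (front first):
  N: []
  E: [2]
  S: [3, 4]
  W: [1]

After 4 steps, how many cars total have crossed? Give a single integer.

Step 1 [NS]: N:empty,E:wait,S:car3-GO,W:wait | queues: N=0 E=1 S=1 W=1
Step 2 [NS]: N:empty,E:wait,S:car4-GO,W:wait | queues: N=0 E=1 S=0 W=1
Step 3 [NS]: N:empty,E:wait,S:empty,W:wait | queues: N=0 E=1 S=0 W=1
Step 4 [NS]: N:empty,E:wait,S:empty,W:wait | queues: N=0 E=1 S=0 W=1
Cars crossed by step 4: 2

Answer: 2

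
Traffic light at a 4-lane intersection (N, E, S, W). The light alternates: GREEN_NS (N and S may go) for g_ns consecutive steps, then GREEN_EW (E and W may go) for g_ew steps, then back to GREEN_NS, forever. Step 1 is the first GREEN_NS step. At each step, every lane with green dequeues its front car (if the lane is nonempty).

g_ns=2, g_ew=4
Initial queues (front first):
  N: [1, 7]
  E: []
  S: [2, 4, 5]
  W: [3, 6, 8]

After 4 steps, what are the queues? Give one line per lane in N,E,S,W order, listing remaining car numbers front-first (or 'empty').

Step 1 [NS]: N:car1-GO,E:wait,S:car2-GO,W:wait | queues: N=1 E=0 S=2 W=3
Step 2 [NS]: N:car7-GO,E:wait,S:car4-GO,W:wait | queues: N=0 E=0 S=1 W=3
Step 3 [EW]: N:wait,E:empty,S:wait,W:car3-GO | queues: N=0 E=0 S=1 W=2
Step 4 [EW]: N:wait,E:empty,S:wait,W:car6-GO | queues: N=0 E=0 S=1 W=1

N: empty
E: empty
S: 5
W: 8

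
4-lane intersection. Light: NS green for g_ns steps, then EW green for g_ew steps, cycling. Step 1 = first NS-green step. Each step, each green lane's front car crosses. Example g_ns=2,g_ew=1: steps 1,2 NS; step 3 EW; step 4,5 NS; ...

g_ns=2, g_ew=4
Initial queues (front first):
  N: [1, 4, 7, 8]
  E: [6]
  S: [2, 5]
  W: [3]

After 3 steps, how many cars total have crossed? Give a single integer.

Step 1 [NS]: N:car1-GO,E:wait,S:car2-GO,W:wait | queues: N=3 E=1 S=1 W=1
Step 2 [NS]: N:car4-GO,E:wait,S:car5-GO,W:wait | queues: N=2 E=1 S=0 W=1
Step 3 [EW]: N:wait,E:car6-GO,S:wait,W:car3-GO | queues: N=2 E=0 S=0 W=0
Cars crossed by step 3: 6

Answer: 6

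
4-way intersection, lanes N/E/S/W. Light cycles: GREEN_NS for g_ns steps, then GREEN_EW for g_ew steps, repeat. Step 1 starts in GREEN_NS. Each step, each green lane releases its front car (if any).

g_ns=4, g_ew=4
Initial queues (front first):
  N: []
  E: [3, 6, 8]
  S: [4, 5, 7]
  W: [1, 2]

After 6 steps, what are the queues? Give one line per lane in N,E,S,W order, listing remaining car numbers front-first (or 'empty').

Step 1 [NS]: N:empty,E:wait,S:car4-GO,W:wait | queues: N=0 E=3 S=2 W=2
Step 2 [NS]: N:empty,E:wait,S:car5-GO,W:wait | queues: N=0 E=3 S=1 W=2
Step 3 [NS]: N:empty,E:wait,S:car7-GO,W:wait | queues: N=0 E=3 S=0 W=2
Step 4 [NS]: N:empty,E:wait,S:empty,W:wait | queues: N=0 E=3 S=0 W=2
Step 5 [EW]: N:wait,E:car3-GO,S:wait,W:car1-GO | queues: N=0 E=2 S=0 W=1
Step 6 [EW]: N:wait,E:car6-GO,S:wait,W:car2-GO | queues: N=0 E=1 S=0 W=0

N: empty
E: 8
S: empty
W: empty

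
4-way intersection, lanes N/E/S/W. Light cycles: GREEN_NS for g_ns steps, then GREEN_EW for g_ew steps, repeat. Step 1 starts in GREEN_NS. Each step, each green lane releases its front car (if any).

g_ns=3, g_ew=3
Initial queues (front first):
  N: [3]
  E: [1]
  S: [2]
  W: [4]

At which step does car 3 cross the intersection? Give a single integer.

Step 1 [NS]: N:car3-GO,E:wait,S:car2-GO,W:wait | queues: N=0 E=1 S=0 W=1
Step 2 [NS]: N:empty,E:wait,S:empty,W:wait | queues: N=0 E=1 S=0 W=1
Step 3 [NS]: N:empty,E:wait,S:empty,W:wait | queues: N=0 E=1 S=0 W=1
Step 4 [EW]: N:wait,E:car1-GO,S:wait,W:car4-GO | queues: N=0 E=0 S=0 W=0
Car 3 crosses at step 1

1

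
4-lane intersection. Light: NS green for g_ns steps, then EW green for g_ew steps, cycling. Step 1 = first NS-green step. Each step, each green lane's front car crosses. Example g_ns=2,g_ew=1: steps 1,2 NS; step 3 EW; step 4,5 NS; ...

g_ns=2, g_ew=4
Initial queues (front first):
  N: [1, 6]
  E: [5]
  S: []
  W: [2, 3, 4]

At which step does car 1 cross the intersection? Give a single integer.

Step 1 [NS]: N:car1-GO,E:wait,S:empty,W:wait | queues: N=1 E=1 S=0 W=3
Step 2 [NS]: N:car6-GO,E:wait,S:empty,W:wait | queues: N=0 E=1 S=0 W=3
Step 3 [EW]: N:wait,E:car5-GO,S:wait,W:car2-GO | queues: N=0 E=0 S=0 W=2
Step 4 [EW]: N:wait,E:empty,S:wait,W:car3-GO | queues: N=0 E=0 S=0 W=1
Step 5 [EW]: N:wait,E:empty,S:wait,W:car4-GO | queues: N=0 E=0 S=0 W=0
Car 1 crosses at step 1

1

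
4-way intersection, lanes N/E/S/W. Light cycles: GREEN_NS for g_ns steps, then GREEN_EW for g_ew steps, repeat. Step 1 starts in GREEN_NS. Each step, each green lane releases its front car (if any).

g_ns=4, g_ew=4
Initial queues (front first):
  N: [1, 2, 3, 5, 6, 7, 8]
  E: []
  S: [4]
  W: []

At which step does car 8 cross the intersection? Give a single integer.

Step 1 [NS]: N:car1-GO,E:wait,S:car4-GO,W:wait | queues: N=6 E=0 S=0 W=0
Step 2 [NS]: N:car2-GO,E:wait,S:empty,W:wait | queues: N=5 E=0 S=0 W=0
Step 3 [NS]: N:car3-GO,E:wait,S:empty,W:wait | queues: N=4 E=0 S=0 W=0
Step 4 [NS]: N:car5-GO,E:wait,S:empty,W:wait | queues: N=3 E=0 S=0 W=0
Step 5 [EW]: N:wait,E:empty,S:wait,W:empty | queues: N=3 E=0 S=0 W=0
Step 6 [EW]: N:wait,E:empty,S:wait,W:empty | queues: N=3 E=0 S=0 W=0
Step 7 [EW]: N:wait,E:empty,S:wait,W:empty | queues: N=3 E=0 S=0 W=0
Step 8 [EW]: N:wait,E:empty,S:wait,W:empty | queues: N=3 E=0 S=0 W=0
Step 9 [NS]: N:car6-GO,E:wait,S:empty,W:wait | queues: N=2 E=0 S=0 W=0
Step 10 [NS]: N:car7-GO,E:wait,S:empty,W:wait | queues: N=1 E=0 S=0 W=0
Step 11 [NS]: N:car8-GO,E:wait,S:empty,W:wait | queues: N=0 E=0 S=0 W=0
Car 8 crosses at step 11

11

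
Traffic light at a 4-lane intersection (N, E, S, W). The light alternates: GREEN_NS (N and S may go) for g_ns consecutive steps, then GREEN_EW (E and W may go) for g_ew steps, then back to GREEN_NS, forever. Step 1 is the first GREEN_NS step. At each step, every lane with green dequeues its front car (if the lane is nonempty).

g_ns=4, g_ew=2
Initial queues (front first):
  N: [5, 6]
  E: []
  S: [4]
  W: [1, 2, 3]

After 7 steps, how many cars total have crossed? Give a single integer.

Answer: 5

Derivation:
Step 1 [NS]: N:car5-GO,E:wait,S:car4-GO,W:wait | queues: N=1 E=0 S=0 W=3
Step 2 [NS]: N:car6-GO,E:wait,S:empty,W:wait | queues: N=0 E=0 S=0 W=3
Step 3 [NS]: N:empty,E:wait,S:empty,W:wait | queues: N=0 E=0 S=0 W=3
Step 4 [NS]: N:empty,E:wait,S:empty,W:wait | queues: N=0 E=0 S=0 W=3
Step 5 [EW]: N:wait,E:empty,S:wait,W:car1-GO | queues: N=0 E=0 S=0 W=2
Step 6 [EW]: N:wait,E:empty,S:wait,W:car2-GO | queues: N=0 E=0 S=0 W=1
Step 7 [NS]: N:empty,E:wait,S:empty,W:wait | queues: N=0 E=0 S=0 W=1
Cars crossed by step 7: 5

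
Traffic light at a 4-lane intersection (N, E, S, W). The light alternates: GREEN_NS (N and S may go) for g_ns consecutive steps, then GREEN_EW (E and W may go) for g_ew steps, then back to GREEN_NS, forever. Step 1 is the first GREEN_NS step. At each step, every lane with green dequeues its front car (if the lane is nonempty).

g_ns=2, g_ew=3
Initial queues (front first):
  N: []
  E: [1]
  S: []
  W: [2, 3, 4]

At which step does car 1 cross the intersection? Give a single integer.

Step 1 [NS]: N:empty,E:wait,S:empty,W:wait | queues: N=0 E=1 S=0 W=3
Step 2 [NS]: N:empty,E:wait,S:empty,W:wait | queues: N=0 E=1 S=0 W=3
Step 3 [EW]: N:wait,E:car1-GO,S:wait,W:car2-GO | queues: N=0 E=0 S=0 W=2
Step 4 [EW]: N:wait,E:empty,S:wait,W:car3-GO | queues: N=0 E=0 S=0 W=1
Step 5 [EW]: N:wait,E:empty,S:wait,W:car4-GO | queues: N=0 E=0 S=0 W=0
Car 1 crosses at step 3

3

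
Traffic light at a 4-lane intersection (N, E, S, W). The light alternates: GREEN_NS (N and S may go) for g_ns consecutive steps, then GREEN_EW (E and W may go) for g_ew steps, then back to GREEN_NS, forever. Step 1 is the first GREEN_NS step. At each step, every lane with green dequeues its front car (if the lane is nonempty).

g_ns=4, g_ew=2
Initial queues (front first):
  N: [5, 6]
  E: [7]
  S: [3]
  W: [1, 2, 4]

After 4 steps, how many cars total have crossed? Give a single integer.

Step 1 [NS]: N:car5-GO,E:wait,S:car3-GO,W:wait | queues: N=1 E=1 S=0 W=3
Step 2 [NS]: N:car6-GO,E:wait,S:empty,W:wait | queues: N=0 E=1 S=0 W=3
Step 3 [NS]: N:empty,E:wait,S:empty,W:wait | queues: N=0 E=1 S=0 W=3
Step 4 [NS]: N:empty,E:wait,S:empty,W:wait | queues: N=0 E=1 S=0 W=3
Cars crossed by step 4: 3

Answer: 3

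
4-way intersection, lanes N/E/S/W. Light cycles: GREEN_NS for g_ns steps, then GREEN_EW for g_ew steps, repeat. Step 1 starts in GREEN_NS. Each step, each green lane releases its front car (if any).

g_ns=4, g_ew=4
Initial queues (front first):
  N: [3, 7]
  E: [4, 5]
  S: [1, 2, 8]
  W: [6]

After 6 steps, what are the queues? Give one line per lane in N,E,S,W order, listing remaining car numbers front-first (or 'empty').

Step 1 [NS]: N:car3-GO,E:wait,S:car1-GO,W:wait | queues: N=1 E=2 S=2 W=1
Step 2 [NS]: N:car7-GO,E:wait,S:car2-GO,W:wait | queues: N=0 E=2 S=1 W=1
Step 3 [NS]: N:empty,E:wait,S:car8-GO,W:wait | queues: N=0 E=2 S=0 W=1
Step 4 [NS]: N:empty,E:wait,S:empty,W:wait | queues: N=0 E=2 S=0 W=1
Step 5 [EW]: N:wait,E:car4-GO,S:wait,W:car6-GO | queues: N=0 E=1 S=0 W=0
Step 6 [EW]: N:wait,E:car5-GO,S:wait,W:empty | queues: N=0 E=0 S=0 W=0

N: empty
E: empty
S: empty
W: empty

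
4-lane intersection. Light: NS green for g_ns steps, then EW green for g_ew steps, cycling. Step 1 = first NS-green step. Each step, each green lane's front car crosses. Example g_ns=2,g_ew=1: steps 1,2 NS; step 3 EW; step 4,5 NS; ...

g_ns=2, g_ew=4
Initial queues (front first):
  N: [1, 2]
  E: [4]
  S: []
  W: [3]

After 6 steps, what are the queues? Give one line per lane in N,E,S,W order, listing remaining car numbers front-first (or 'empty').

Step 1 [NS]: N:car1-GO,E:wait,S:empty,W:wait | queues: N=1 E=1 S=0 W=1
Step 2 [NS]: N:car2-GO,E:wait,S:empty,W:wait | queues: N=0 E=1 S=0 W=1
Step 3 [EW]: N:wait,E:car4-GO,S:wait,W:car3-GO | queues: N=0 E=0 S=0 W=0

N: empty
E: empty
S: empty
W: empty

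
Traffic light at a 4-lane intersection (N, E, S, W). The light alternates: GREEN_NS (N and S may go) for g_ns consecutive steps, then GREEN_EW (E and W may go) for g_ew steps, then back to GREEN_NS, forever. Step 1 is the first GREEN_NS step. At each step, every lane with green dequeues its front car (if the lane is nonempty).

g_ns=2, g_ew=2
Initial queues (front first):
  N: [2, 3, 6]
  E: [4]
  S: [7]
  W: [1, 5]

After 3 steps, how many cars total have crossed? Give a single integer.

Answer: 5

Derivation:
Step 1 [NS]: N:car2-GO,E:wait,S:car7-GO,W:wait | queues: N=2 E=1 S=0 W=2
Step 2 [NS]: N:car3-GO,E:wait,S:empty,W:wait | queues: N=1 E=1 S=0 W=2
Step 3 [EW]: N:wait,E:car4-GO,S:wait,W:car1-GO | queues: N=1 E=0 S=0 W=1
Cars crossed by step 3: 5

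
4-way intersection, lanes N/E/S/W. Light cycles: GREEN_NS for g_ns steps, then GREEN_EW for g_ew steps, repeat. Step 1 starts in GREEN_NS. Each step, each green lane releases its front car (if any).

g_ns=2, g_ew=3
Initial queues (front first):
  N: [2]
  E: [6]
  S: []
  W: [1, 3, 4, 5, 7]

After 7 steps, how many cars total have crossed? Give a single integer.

Answer: 5

Derivation:
Step 1 [NS]: N:car2-GO,E:wait,S:empty,W:wait | queues: N=0 E=1 S=0 W=5
Step 2 [NS]: N:empty,E:wait,S:empty,W:wait | queues: N=0 E=1 S=0 W=5
Step 3 [EW]: N:wait,E:car6-GO,S:wait,W:car1-GO | queues: N=0 E=0 S=0 W=4
Step 4 [EW]: N:wait,E:empty,S:wait,W:car3-GO | queues: N=0 E=0 S=0 W=3
Step 5 [EW]: N:wait,E:empty,S:wait,W:car4-GO | queues: N=0 E=0 S=0 W=2
Step 6 [NS]: N:empty,E:wait,S:empty,W:wait | queues: N=0 E=0 S=0 W=2
Step 7 [NS]: N:empty,E:wait,S:empty,W:wait | queues: N=0 E=0 S=0 W=2
Cars crossed by step 7: 5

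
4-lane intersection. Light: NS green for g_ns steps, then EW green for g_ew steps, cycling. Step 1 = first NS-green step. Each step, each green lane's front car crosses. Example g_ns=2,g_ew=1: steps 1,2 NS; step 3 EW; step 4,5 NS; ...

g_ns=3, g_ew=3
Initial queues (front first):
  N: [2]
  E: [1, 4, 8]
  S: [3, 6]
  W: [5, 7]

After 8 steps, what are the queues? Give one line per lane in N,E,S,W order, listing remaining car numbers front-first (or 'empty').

Step 1 [NS]: N:car2-GO,E:wait,S:car3-GO,W:wait | queues: N=0 E=3 S=1 W=2
Step 2 [NS]: N:empty,E:wait,S:car6-GO,W:wait | queues: N=0 E=3 S=0 W=2
Step 3 [NS]: N:empty,E:wait,S:empty,W:wait | queues: N=0 E=3 S=0 W=2
Step 4 [EW]: N:wait,E:car1-GO,S:wait,W:car5-GO | queues: N=0 E=2 S=0 W=1
Step 5 [EW]: N:wait,E:car4-GO,S:wait,W:car7-GO | queues: N=0 E=1 S=0 W=0
Step 6 [EW]: N:wait,E:car8-GO,S:wait,W:empty | queues: N=0 E=0 S=0 W=0

N: empty
E: empty
S: empty
W: empty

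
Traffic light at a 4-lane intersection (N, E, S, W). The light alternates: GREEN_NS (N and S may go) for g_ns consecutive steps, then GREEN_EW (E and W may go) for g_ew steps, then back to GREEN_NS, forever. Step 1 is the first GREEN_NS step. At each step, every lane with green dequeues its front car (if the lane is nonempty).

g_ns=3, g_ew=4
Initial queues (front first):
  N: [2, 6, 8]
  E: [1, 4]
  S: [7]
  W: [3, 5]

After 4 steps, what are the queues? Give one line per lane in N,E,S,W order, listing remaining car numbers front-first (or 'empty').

Step 1 [NS]: N:car2-GO,E:wait,S:car7-GO,W:wait | queues: N=2 E=2 S=0 W=2
Step 2 [NS]: N:car6-GO,E:wait,S:empty,W:wait | queues: N=1 E=2 S=0 W=2
Step 3 [NS]: N:car8-GO,E:wait,S:empty,W:wait | queues: N=0 E=2 S=0 W=2
Step 4 [EW]: N:wait,E:car1-GO,S:wait,W:car3-GO | queues: N=0 E=1 S=0 W=1

N: empty
E: 4
S: empty
W: 5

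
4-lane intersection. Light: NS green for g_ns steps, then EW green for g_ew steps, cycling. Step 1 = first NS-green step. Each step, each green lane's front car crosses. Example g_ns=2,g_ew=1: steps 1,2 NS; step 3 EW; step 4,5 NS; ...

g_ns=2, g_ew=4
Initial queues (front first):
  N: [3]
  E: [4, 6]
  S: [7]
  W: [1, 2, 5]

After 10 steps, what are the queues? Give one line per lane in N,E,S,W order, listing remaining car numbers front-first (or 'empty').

Step 1 [NS]: N:car3-GO,E:wait,S:car7-GO,W:wait | queues: N=0 E=2 S=0 W=3
Step 2 [NS]: N:empty,E:wait,S:empty,W:wait | queues: N=0 E=2 S=0 W=3
Step 3 [EW]: N:wait,E:car4-GO,S:wait,W:car1-GO | queues: N=0 E=1 S=0 W=2
Step 4 [EW]: N:wait,E:car6-GO,S:wait,W:car2-GO | queues: N=0 E=0 S=0 W=1
Step 5 [EW]: N:wait,E:empty,S:wait,W:car5-GO | queues: N=0 E=0 S=0 W=0

N: empty
E: empty
S: empty
W: empty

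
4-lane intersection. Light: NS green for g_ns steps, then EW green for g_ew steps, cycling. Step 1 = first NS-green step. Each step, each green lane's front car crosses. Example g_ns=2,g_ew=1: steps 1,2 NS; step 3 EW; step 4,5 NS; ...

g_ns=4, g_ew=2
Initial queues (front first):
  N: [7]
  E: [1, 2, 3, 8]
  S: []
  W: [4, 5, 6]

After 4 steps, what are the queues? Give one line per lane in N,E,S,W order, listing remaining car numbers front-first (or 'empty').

Step 1 [NS]: N:car7-GO,E:wait,S:empty,W:wait | queues: N=0 E=4 S=0 W=3
Step 2 [NS]: N:empty,E:wait,S:empty,W:wait | queues: N=0 E=4 S=0 W=3
Step 3 [NS]: N:empty,E:wait,S:empty,W:wait | queues: N=0 E=4 S=0 W=3
Step 4 [NS]: N:empty,E:wait,S:empty,W:wait | queues: N=0 E=4 S=0 W=3

N: empty
E: 1 2 3 8
S: empty
W: 4 5 6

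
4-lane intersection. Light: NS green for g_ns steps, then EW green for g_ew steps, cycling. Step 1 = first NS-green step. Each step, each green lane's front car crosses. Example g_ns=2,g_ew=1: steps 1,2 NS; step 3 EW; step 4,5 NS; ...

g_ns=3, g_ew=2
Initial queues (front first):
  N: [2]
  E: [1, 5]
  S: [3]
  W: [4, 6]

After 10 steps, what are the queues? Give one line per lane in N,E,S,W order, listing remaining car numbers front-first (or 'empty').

Step 1 [NS]: N:car2-GO,E:wait,S:car3-GO,W:wait | queues: N=0 E=2 S=0 W=2
Step 2 [NS]: N:empty,E:wait,S:empty,W:wait | queues: N=0 E=2 S=0 W=2
Step 3 [NS]: N:empty,E:wait,S:empty,W:wait | queues: N=0 E=2 S=0 W=2
Step 4 [EW]: N:wait,E:car1-GO,S:wait,W:car4-GO | queues: N=0 E=1 S=0 W=1
Step 5 [EW]: N:wait,E:car5-GO,S:wait,W:car6-GO | queues: N=0 E=0 S=0 W=0

N: empty
E: empty
S: empty
W: empty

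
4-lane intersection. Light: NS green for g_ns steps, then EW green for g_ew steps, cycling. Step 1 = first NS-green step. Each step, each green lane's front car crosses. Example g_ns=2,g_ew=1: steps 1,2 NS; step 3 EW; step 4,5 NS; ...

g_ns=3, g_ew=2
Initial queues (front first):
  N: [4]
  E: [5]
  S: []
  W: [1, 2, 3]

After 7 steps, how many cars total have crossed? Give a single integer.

Step 1 [NS]: N:car4-GO,E:wait,S:empty,W:wait | queues: N=0 E=1 S=0 W=3
Step 2 [NS]: N:empty,E:wait,S:empty,W:wait | queues: N=0 E=1 S=0 W=3
Step 3 [NS]: N:empty,E:wait,S:empty,W:wait | queues: N=0 E=1 S=0 W=3
Step 4 [EW]: N:wait,E:car5-GO,S:wait,W:car1-GO | queues: N=0 E=0 S=0 W=2
Step 5 [EW]: N:wait,E:empty,S:wait,W:car2-GO | queues: N=0 E=0 S=0 W=1
Step 6 [NS]: N:empty,E:wait,S:empty,W:wait | queues: N=0 E=0 S=0 W=1
Step 7 [NS]: N:empty,E:wait,S:empty,W:wait | queues: N=0 E=0 S=0 W=1
Cars crossed by step 7: 4

Answer: 4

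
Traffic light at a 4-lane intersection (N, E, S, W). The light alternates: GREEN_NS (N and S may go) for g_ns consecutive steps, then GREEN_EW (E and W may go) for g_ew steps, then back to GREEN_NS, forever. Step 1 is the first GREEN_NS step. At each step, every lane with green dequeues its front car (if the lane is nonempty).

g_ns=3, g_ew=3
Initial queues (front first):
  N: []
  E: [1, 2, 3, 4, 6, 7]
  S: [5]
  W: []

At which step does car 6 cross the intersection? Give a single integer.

Step 1 [NS]: N:empty,E:wait,S:car5-GO,W:wait | queues: N=0 E=6 S=0 W=0
Step 2 [NS]: N:empty,E:wait,S:empty,W:wait | queues: N=0 E=6 S=0 W=0
Step 3 [NS]: N:empty,E:wait,S:empty,W:wait | queues: N=0 E=6 S=0 W=0
Step 4 [EW]: N:wait,E:car1-GO,S:wait,W:empty | queues: N=0 E=5 S=0 W=0
Step 5 [EW]: N:wait,E:car2-GO,S:wait,W:empty | queues: N=0 E=4 S=0 W=0
Step 6 [EW]: N:wait,E:car3-GO,S:wait,W:empty | queues: N=0 E=3 S=0 W=0
Step 7 [NS]: N:empty,E:wait,S:empty,W:wait | queues: N=0 E=3 S=0 W=0
Step 8 [NS]: N:empty,E:wait,S:empty,W:wait | queues: N=0 E=3 S=0 W=0
Step 9 [NS]: N:empty,E:wait,S:empty,W:wait | queues: N=0 E=3 S=0 W=0
Step 10 [EW]: N:wait,E:car4-GO,S:wait,W:empty | queues: N=0 E=2 S=0 W=0
Step 11 [EW]: N:wait,E:car6-GO,S:wait,W:empty | queues: N=0 E=1 S=0 W=0
Step 12 [EW]: N:wait,E:car7-GO,S:wait,W:empty | queues: N=0 E=0 S=0 W=0
Car 6 crosses at step 11

11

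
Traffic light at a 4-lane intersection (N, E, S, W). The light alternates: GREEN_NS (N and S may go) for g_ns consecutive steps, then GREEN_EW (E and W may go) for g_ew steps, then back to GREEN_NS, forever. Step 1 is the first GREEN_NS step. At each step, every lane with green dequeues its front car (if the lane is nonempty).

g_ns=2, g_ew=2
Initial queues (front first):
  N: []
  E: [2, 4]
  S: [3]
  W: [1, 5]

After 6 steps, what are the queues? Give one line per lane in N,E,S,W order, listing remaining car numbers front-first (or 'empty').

Step 1 [NS]: N:empty,E:wait,S:car3-GO,W:wait | queues: N=0 E=2 S=0 W=2
Step 2 [NS]: N:empty,E:wait,S:empty,W:wait | queues: N=0 E=2 S=0 W=2
Step 3 [EW]: N:wait,E:car2-GO,S:wait,W:car1-GO | queues: N=0 E=1 S=0 W=1
Step 4 [EW]: N:wait,E:car4-GO,S:wait,W:car5-GO | queues: N=0 E=0 S=0 W=0

N: empty
E: empty
S: empty
W: empty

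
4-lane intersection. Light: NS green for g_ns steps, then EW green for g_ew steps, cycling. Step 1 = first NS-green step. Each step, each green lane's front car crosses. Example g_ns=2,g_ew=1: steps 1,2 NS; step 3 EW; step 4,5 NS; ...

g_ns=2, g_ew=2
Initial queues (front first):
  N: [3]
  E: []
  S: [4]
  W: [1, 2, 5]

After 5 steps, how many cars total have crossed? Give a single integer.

Step 1 [NS]: N:car3-GO,E:wait,S:car4-GO,W:wait | queues: N=0 E=0 S=0 W=3
Step 2 [NS]: N:empty,E:wait,S:empty,W:wait | queues: N=0 E=0 S=0 W=3
Step 3 [EW]: N:wait,E:empty,S:wait,W:car1-GO | queues: N=0 E=0 S=0 W=2
Step 4 [EW]: N:wait,E:empty,S:wait,W:car2-GO | queues: N=0 E=0 S=0 W=1
Step 5 [NS]: N:empty,E:wait,S:empty,W:wait | queues: N=0 E=0 S=0 W=1
Cars crossed by step 5: 4

Answer: 4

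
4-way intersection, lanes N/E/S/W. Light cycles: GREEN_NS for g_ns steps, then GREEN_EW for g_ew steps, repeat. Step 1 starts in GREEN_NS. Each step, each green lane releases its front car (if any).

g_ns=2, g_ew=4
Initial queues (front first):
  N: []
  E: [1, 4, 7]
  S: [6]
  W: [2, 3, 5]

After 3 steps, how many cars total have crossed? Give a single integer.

Answer: 3

Derivation:
Step 1 [NS]: N:empty,E:wait,S:car6-GO,W:wait | queues: N=0 E=3 S=0 W=3
Step 2 [NS]: N:empty,E:wait,S:empty,W:wait | queues: N=0 E=3 S=0 W=3
Step 3 [EW]: N:wait,E:car1-GO,S:wait,W:car2-GO | queues: N=0 E=2 S=0 W=2
Cars crossed by step 3: 3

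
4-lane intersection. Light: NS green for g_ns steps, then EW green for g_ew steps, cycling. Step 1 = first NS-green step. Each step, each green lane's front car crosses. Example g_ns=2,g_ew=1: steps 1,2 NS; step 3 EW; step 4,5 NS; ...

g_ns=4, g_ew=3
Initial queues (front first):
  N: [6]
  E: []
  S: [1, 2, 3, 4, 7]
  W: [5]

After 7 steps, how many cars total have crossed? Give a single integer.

Answer: 6

Derivation:
Step 1 [NS]: N:car6-GO,E:wait,S:car1-GO,W:wait | queues: N=0 E=0 S=4 W=1
Step 2 [NS]: N:empty,E:wait,S:car2-GO,W:wait | queues: N=0 E=0 S=3 W=1
Step 3 [NS]: N:empty,E:wait,S:car3-GO,W:wait | queues: N=0 E=0 S=2 W=1
Step 4 [NS]: N:empty,E:wait,S:car4-GO,W:wait | queues: N=0 E=0 S=1 W=1
Step 5 [EW]: N:wait,E:empty,S:wait,W:car5-GO | queues: N=0 E=0 S=1 W=0
Step 6 [EW]: N:wait,E:empty,S:wait,W:empty | queues: N=0 E=0 S=1 W=0
Step 7 [EW]: N:wait,E:empty,S:wait,W:empty | queues: N=0 E=0 S=1 W=0
Cars crossed by step 7: 6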